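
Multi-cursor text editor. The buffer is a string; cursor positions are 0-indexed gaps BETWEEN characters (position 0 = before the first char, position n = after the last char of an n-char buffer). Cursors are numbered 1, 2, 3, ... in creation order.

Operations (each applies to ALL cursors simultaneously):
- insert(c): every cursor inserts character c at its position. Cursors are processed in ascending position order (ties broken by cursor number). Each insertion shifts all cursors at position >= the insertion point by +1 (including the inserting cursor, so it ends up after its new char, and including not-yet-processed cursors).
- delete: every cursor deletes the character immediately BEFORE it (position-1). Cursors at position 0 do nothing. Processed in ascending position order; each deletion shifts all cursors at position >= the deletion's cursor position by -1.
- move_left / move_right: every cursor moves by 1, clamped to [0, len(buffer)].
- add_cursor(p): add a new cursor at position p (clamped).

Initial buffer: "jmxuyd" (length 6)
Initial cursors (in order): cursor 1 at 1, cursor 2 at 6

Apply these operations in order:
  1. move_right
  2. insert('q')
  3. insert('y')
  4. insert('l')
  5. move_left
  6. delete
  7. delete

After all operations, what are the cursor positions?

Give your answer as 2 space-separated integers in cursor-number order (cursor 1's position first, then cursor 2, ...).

Answer: 2 7

Derivation:
After op 1 (move_right): buffer="jmxuyd" (len 6), cursors c1@2 c2@6, authorship ......
After op 2 (insert('q')): buffer="jmqxuydq" (len 8), cursors c1@3 c2@8, authorship ..1....2
After op 3 (insert('y')): buffer="jmqyxuydqy" (len 10), cursors c1@4 c2@10, authorship ..11....22
After op 4 (insert('l')): buffer="jmqylxuydqyl" (len 12), cursors c1@5 c2@12, authorship ..111....222
After op 5 (move_left): buffer="jmqylxuydqyl" (len 12), cursors c1@4 c2@11, authorship ..111....222
After op 6 (delete): buffer="jmqlxuydql" (len 10), cursors c1@3 c2@9, authorship ..11....22
After op 7 (delete): buffer="jmlxuydl" (len 8), cursors c1@2 c2@7, authorship ..1....2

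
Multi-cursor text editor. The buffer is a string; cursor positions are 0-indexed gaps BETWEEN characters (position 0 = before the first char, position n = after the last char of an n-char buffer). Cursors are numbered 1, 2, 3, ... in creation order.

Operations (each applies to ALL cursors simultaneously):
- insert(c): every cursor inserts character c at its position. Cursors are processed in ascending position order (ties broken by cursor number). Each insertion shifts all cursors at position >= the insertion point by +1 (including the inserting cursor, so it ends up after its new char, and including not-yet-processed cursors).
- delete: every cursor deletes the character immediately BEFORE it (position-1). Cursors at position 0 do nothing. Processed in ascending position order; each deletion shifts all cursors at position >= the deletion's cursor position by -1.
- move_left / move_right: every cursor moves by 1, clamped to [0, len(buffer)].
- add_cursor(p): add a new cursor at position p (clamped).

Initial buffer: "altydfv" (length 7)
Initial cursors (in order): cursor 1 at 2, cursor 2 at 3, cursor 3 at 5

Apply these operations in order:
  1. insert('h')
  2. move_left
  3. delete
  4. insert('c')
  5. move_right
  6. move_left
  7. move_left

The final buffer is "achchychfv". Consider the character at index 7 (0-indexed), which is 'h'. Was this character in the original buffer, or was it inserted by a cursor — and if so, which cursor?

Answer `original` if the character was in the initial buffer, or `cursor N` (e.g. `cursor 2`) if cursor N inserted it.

Answer: cursor 3

Derivation:
After op 1 (insert('h')): buffer="alhthydhfv" (len 10), cursors c1@3 c2@5 c3@8, authorship ..1.2..3..
After op 2 (move_left): buffer="alhthydhfv" (len 10), cursors c1@2 c2@4 c3@7, authorship ..1.2..3..
After op 3 (delete): buffer="ahhyhfv" (len 7), cursors c1@1 c2@2 c3@4, authorship .12.3..
After op 4 (insert('c')): buffer="achchychfv" (len 10), cursors c1@2 c2@4 c3@7, authorship .1122.33..
After op 5 (move_right): buffer="achchychfv" (len 10), cursors c1@3 c2@5 c3@8, authorship .1122.33..
After op 6 (move_left): buffer="achchychfv" (len 10), cursors c1@2 c2@4 c3@7, authorship .1122.33..
After op 7 (move_left): buffer="achchychfv" (len 10), cursors c1@1 c2@3 c3@6, authorship .1122.33..
Authorship (.=original, N=cursor N): . 1 1 2 2 . 3 3 . .
Index 7: author = 3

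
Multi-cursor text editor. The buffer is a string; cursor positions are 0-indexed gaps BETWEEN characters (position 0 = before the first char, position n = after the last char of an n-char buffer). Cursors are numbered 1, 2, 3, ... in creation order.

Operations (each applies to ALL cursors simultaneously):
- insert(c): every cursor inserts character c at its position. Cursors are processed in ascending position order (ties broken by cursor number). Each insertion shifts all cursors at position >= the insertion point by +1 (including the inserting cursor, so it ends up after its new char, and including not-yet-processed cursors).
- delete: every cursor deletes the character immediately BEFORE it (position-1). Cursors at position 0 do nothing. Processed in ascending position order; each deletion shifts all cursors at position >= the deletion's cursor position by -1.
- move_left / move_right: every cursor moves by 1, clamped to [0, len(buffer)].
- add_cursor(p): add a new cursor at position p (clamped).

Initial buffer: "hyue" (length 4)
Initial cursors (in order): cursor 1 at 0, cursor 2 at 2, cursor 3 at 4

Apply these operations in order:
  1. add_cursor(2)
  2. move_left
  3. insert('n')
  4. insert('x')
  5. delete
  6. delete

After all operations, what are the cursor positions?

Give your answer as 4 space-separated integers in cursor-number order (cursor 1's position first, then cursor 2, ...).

After op 1 (add_cursor(2)): buffer="hyue" (len 4), cursors c1@0 c2@2 c4@2 c3@4, authorship ....
After op 2 (move_left): buffer="hyue" (len 4), cursors c1@0 c2@1 c4@1 c3@3, authorship ....
After op 3 (insert('n')): buffer="nhnnyune" (len 8), cursors c1@1 c2@4 c4@4 c3@7, authorship 1.24..3.
After op 4 (insert('x')): buffer="nxhnnxxyunxe" (len 12), cursors c1@2 c2@7 c4@7 c3@11, authorship 11.2424..33.
After op 5 (delete): buffer="nhnnyune" (len 8), cursors c1@1 c2@4 c4@4 c3@7, authorship 1.24..3.
After op 6 (delete): buffer="hyue" (len 4), cursors c1@0 c2@1 c4@1 c3@3, authorship ....

Answer: 0 1 3 1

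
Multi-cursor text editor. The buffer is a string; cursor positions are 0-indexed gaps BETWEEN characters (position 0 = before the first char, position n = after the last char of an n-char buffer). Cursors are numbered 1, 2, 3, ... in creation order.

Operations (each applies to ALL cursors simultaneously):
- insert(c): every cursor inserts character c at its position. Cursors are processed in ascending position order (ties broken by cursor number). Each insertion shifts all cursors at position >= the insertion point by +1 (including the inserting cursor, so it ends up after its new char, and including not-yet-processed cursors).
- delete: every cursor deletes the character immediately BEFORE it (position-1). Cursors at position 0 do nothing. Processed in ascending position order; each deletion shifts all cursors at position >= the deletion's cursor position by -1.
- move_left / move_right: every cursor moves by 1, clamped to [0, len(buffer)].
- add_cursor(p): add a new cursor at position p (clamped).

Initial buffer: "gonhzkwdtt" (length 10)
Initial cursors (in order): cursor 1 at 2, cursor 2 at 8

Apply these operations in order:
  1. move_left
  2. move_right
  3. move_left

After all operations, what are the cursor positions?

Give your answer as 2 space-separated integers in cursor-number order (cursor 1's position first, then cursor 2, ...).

Answer: 1 7

Derivation:
After op 1 (move_left): buffer="gonhzkwdtt" (len 10), cursors c1@1 c2@7, authorship ..........
After op 2 (move_right): buffer="gonhzkwdtt" (len 10), cursors c1@2 c2@8, authorship ..........
After op 3 (move_left): buffer="gonhzkwdtt" (len 10), cursors c1@1 c2@7, authorship ..........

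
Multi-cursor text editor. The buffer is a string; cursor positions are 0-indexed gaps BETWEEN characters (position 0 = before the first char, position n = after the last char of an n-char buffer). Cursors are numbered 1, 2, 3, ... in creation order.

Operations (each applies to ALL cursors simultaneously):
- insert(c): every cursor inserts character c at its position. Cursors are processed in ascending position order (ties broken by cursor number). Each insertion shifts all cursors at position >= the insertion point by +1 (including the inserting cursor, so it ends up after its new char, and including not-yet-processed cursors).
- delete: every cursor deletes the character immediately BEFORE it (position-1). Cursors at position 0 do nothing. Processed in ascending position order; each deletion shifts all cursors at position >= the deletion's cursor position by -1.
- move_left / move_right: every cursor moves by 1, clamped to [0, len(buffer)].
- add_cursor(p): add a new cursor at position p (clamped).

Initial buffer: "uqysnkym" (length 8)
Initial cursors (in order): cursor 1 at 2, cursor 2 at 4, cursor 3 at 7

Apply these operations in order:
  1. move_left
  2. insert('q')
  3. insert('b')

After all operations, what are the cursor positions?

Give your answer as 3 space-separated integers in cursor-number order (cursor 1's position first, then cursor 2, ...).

Answer: 3 7 12

Derivation:
After op 1 (move_left): buffer="uqysnkym" (len 8), cursors c1@1 c2@3 c3@6, authorship ........
After op 2 (insert('q')): buffer="uqqyqsnkqym" (len 11), cursors c1@2 c2@5 c3@9, authorship .1..2...3..
After op 3 (insert('b')): buffer="uqbqyqbsnkqbym" (len 14), cursors c1@3 c2@7 c3@12, authorship .11..22...33..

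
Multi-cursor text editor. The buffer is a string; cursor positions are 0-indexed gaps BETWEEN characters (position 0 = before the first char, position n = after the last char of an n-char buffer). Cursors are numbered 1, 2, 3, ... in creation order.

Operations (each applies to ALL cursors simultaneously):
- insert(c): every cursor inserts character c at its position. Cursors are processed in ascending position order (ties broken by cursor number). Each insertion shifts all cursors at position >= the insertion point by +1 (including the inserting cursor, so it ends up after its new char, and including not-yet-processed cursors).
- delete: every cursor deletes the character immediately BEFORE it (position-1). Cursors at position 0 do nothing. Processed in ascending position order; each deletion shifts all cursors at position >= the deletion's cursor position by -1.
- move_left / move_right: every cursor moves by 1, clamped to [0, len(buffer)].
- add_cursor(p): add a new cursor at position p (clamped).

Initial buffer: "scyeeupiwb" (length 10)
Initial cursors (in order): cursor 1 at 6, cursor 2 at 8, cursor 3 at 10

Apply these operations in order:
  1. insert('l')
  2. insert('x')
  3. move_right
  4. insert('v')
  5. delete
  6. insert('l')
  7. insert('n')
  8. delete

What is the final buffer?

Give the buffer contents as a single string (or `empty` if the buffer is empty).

Answer: scyeeulxplilxwlblxl

Derivation:
After op 1 (insert('l')): buffer="scyeeulpilwbl" (len 13), cursors c1@7 c2@10 c3@13, authorship ......1..2..3
After op 2 (insert('x')): buffer="scyeeulxpilxwblx" (len 16), cursors c1@8 c2@12 c3@16, authorship ......11..22..33
After op 3 (move_right): buffer="scyeeulxpilxwblx" (len 16), cursors c1@9 c2@13 c3@16, authorship ......11..22..33
After op 4 (insert('v')): buffer="scyeeulxpvilxwvblxv" (len 19), cursors c1@10 c2@15 c3@19, authorship ......11.1.22.2.333
After op 5 (delete): buffer="scyeeulxpilxwblx" (len 16), cursors c1@9 c2@13 c3@16, authorship ......11..22..33
After op 6 (insert('l')): buffer="scyeeulxplilxwlblxl" (len 19), cursors c1@10 c2@15 c3@19, authorship ......11.1.22.2.333
After op 7 (insert('n')): buffer="scyeeulxplnilxwlnblxln" (len 22), cursors c1@11 c2@17 c3@22, authorship ......11.11.22.22.3333
After op 8 (delete): buffer="scyeeulxplilxwlblxl" (len 19), cursors c1@10 c2@15 c3@19, authorship ......11.1.22.2.333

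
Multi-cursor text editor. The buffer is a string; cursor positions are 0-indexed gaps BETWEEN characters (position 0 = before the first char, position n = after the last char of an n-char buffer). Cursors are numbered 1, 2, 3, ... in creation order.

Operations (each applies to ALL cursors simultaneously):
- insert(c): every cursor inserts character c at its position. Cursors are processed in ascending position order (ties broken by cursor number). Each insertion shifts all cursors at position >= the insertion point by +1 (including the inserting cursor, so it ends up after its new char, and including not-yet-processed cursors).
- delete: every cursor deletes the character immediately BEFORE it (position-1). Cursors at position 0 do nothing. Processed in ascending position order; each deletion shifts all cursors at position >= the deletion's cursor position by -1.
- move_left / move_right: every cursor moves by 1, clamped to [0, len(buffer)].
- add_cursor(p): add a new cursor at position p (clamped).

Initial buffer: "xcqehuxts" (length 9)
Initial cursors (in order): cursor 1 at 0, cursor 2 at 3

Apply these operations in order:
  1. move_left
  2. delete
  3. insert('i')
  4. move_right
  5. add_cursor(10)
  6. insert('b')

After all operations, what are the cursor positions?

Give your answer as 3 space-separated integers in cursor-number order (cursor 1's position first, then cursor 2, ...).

Answer: 3 6 13

Derivation:
After op 1 (move_left): buffer="xcqehuxts" (len 9), cursors c1@0 c2@2, authorship .........
After op 2 (delete): buffer="xqehuxts" (len 8), cursors c1@0 c2@1, authorship ........
After op 3 (insert('i')): buffer="ixiqehuxts" (len 10), cursors c1@1 c2@3, authorship 1.2.......
After op 4 (move_right): buffer="ixiqehuxts" (len 10), cursors c1@2 c2@4, authorship 1.2.......
After op 5 (add_cursor(10)): buffer="ixiqehuxts" (len 10), cursors c1@2 c2@4 c3@10, authorship 1.2.......
After op 6 (insert('b')): buffer="ixbiqbehuxtsb" (len 13), cursors c1@3 c2@6 c3@13, authorship 1.12.2......3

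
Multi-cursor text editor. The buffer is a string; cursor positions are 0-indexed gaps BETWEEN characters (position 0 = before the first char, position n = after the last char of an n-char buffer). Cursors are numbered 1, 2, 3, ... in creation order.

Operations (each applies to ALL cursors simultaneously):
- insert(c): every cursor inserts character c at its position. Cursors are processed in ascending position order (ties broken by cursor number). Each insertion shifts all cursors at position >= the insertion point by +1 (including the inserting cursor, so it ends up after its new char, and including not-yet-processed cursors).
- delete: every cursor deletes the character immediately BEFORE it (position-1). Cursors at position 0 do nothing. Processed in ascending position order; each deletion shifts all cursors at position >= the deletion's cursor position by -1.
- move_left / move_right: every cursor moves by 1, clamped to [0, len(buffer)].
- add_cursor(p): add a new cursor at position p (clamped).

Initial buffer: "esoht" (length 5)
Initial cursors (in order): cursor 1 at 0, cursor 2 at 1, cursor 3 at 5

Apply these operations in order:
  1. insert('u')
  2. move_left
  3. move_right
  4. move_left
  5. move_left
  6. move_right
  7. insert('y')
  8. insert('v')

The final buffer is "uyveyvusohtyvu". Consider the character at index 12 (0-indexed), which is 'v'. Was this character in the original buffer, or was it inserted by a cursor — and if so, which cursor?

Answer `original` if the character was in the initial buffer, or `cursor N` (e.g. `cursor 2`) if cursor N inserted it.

Answer: cursor 3

Derivation:
After op 1 (insert('u')): buffer="ueusohtu" (len 8), cursors c1@1 c2@3 c3@8, authorship 1.2....3
After op 2 (move_left): buffer="ueusohtu" (len 8), cursors c1@0 c2@2 c3@7, authorship 1.2....3
After op 3 (move_right): buffer="ueusohtu" (len 8), cursors c1@1 c2@3 c3@8, authorship 1.2....3
After op 4 (move_left): buffer="ueusohtu" (len 8), cursors c1@0 c2@2 c3@7, authorship 1.2....3
After op 5 (move_left): buffer="ueusohtu" (len 8), cursors c1@0 c2@1 c3@6, authorship 1.2....3
After op 6 (move_right): buffer="ueusohtu" (len 8), cursors c1@1 c2@2 c3@7, authorship 1.2....3
After op 7 (insert('y')): buffer="uyeyusohtyu" (len 11), cursors c1@2 c2@4 c3@10, authorship 11.22....33
After op 8 (insert('v')): buffer="uyveyvusohtyvu" (len 14), cursors c1@3 c2@6 c3@13, authorship 111.222....333
Authorship (.=original, N=cursor N): 1 1 1 . 2 2 2 . . . . 3 3 3
Index 12: author = 3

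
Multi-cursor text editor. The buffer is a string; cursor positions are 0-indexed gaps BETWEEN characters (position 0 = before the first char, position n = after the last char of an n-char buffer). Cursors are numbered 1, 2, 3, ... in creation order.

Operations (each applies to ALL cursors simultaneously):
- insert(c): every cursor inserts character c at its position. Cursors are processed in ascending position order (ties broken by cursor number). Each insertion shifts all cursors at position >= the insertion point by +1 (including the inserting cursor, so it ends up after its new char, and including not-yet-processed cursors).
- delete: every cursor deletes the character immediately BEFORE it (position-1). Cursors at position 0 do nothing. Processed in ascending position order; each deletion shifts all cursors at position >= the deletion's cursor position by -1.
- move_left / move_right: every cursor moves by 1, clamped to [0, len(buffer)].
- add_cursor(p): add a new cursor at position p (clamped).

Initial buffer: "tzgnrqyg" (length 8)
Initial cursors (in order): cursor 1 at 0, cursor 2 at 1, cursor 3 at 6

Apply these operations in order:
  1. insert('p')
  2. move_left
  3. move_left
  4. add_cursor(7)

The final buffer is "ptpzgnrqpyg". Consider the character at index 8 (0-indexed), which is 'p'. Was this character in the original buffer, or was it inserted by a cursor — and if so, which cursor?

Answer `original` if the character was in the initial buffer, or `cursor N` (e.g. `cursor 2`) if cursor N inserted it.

After op 1 (insert('p')): buffer="ptpzgnrqpyg" (len 11), cursors c1@1 c2@3 c3@9, authorship 1.2.....3..
After op 2 (move_left): buffer="ptpzgnrqpyg" (len 11), cursors c1@0 c2@2 c3@8, authorship 1.2.....3..
After op 3 (move_left): buffer="ptpzgnrqpyg" (len 11), cursors c1@0 c2@1 c3@7, authorship 1.2.....3..
After op 4 (add_cursor(7)): buffer="ptpzgnrqpyg" (len 11), cursors c1@0 c2@1 c3@7 c4@7, authorship 1.2.....3..
Authorship (.=original, N=cursor N): 1 . 2 . . . . . 3 . .
Index 8: author = 3

Answer: cursor 3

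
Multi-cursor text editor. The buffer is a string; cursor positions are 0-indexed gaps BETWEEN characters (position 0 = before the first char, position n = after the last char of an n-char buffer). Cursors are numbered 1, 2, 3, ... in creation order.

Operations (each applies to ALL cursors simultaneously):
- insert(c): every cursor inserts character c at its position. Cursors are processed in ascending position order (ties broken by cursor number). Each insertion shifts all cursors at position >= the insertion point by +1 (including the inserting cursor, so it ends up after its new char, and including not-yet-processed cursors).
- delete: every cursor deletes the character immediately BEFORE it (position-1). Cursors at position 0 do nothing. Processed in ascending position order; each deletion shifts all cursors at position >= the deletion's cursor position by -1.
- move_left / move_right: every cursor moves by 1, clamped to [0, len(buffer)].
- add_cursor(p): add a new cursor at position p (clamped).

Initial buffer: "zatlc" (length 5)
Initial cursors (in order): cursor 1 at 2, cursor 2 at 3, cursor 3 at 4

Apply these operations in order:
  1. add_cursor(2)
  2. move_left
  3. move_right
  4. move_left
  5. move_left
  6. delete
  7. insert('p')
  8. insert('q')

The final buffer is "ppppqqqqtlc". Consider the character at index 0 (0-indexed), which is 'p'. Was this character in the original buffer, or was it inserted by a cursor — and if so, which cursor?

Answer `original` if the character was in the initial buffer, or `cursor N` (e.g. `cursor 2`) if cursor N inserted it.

After op 1 (add_cursor(2)): buffer="zatlc" (len 5), cursors c1@2 c4@2 c2@3 c3@4, authorship .....
After op 2 (move_left): buffer="zatlc" (len 5), cursors c1@1 c4@1 c2@2 c3@3, authorship .....
After op 3 (move_right): buffer="zatlc" (len 5), cursors c1@2 c4@2 c2@3 c3@4, authorship .....
After op 4 (move_left): buffer="zatlc" (len 5), cursors c1@1 c4@1 c2@2 c3@3, authorship .....
After op 5 (move_left): buffer="zatlc" (len 5), cursors c1@0 c4@0 c2@1 c3@2, authorship .....
After op 6 (delete): buffer="tlc" (len 3), cursors c1@0 c2@0 c3@0 c4@0, authorship ...
After op 7 (insert('p')): buffer="pppptlc" (len 7), cursors c1@4 c2@4 c3@4 c4@4, authorship 1234...
After op 8 (insert('q')): buffer="ppppqqqqtlc" (len 11), cursors c1@8 c2@8 c3@8 c4@8, authorship 12341234...
Authorship (.=original, N=cursor N): 1 2 3 4 1 2 3 4 . . .
Index 0: author = 1

Answer: cursor 1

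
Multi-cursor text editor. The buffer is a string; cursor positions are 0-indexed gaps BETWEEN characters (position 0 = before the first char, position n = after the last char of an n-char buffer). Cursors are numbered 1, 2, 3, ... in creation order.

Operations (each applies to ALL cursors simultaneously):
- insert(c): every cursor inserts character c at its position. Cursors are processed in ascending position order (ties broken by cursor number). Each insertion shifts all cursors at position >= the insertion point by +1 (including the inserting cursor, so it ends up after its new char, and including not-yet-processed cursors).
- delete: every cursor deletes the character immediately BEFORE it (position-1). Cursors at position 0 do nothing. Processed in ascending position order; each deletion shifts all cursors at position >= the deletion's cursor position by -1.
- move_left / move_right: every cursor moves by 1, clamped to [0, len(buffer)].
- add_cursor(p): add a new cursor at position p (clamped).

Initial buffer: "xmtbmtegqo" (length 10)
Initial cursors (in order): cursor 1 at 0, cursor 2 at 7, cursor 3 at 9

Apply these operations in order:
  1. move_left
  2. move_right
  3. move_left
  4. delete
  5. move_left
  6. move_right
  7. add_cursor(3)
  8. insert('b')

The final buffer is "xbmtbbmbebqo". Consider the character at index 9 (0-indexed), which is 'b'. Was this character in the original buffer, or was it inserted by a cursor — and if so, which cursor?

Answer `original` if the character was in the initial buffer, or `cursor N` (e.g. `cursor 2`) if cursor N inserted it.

After op 1 (move_left): buffer="xmtbmtegqo" (len 10), cursors c1@0 c2@6 c3@8, authorship ..........
After op 2 (move_right): buffer="xmtbmtegqo" (len 10), cursors c1@1 c2@7 c3@9, authorship ..........
After op 3 (move_left): buffer="xmtbmtegqo" (len 10), cursors c1@0 c2@6 c3@8, authorship ..........
After op 4 (delete): buffer="xmtbmeqo" (len 8), cursors c1@0 c2@5 c3@6, authorship ........
After op 5 (move_left): buffer="xmtbmeqo" (len 8), cursors c1@0 c2@4 c3@5, authorship ........
After op 6 (move_right): buffer="xmtbmeqo" (len 8), cursors c1@1 c2@5 c3@6, authorship ........
After op 7 (add_cursor(3)): buffer="xmtbmeqo" (len 8), cursors c1@1 c4@3 c2@5 c3@6, authorship ........
After op 8 (insert('b')): buffer="xbmtbbmbebqo" (len 12), cursors c1@2 c4@5 c2@8 c3@10, authorship .1..4..2.3..
Authorship (.=original, N=cursor N): . 1 . . 4 . . 2 . 3 . .
Index 9: author = 3

Answer: cursor 3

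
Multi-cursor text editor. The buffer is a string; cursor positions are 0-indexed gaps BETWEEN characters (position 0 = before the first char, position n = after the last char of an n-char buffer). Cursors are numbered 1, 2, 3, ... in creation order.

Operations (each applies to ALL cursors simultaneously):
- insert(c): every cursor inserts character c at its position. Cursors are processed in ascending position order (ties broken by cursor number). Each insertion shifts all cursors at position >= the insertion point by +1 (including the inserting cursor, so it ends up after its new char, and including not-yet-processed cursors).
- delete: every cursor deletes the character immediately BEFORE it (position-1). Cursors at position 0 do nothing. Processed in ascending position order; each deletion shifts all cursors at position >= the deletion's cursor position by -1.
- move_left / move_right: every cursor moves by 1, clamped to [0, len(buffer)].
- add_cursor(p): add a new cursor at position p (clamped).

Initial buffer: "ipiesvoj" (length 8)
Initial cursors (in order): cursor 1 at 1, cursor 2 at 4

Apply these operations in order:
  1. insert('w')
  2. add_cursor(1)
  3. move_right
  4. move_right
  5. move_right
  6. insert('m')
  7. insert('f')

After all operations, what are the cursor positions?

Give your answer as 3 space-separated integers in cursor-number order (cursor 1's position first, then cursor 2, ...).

After op 1 (insert('w')): buffer="iwpiewsvoj" (len 10), cursors c1@2 c2@6, authorship .1...2....
After op 2 (add_cursor(1)): buffer="iwpiewsvoj" (len 10), cursors c3@1 c1@2 c2@6, authorship .1...2....
After op 3 (move_right): buffer="iwpiewsvoj" (len 10), cursors c3@2 c1@3 c2@7, authorship .1...2....
After op 4 (move_right): buffer="iwpiewsvoj" (len 10), cursors c3@3 c1@4 c2@8, authorship .1...2....
After op 5 (move_right): buffer="iwpiewsvoj" (len 10), cursors c3@4 c1@5 c2@9, authorship .1...2....
After op 6 (insert('m')): buffer="iwpimemwsvomj" (len 13), cursors c3@5 c1@7 c2@12, authorship .1..3.12...2.
After op 7 (insert('f')): buffer="iwpimfemfwsvomfj" (len 16), cursors c3@6 c1@9 c2@15, authorship .1..33.112...22.

Answer: 9 15 6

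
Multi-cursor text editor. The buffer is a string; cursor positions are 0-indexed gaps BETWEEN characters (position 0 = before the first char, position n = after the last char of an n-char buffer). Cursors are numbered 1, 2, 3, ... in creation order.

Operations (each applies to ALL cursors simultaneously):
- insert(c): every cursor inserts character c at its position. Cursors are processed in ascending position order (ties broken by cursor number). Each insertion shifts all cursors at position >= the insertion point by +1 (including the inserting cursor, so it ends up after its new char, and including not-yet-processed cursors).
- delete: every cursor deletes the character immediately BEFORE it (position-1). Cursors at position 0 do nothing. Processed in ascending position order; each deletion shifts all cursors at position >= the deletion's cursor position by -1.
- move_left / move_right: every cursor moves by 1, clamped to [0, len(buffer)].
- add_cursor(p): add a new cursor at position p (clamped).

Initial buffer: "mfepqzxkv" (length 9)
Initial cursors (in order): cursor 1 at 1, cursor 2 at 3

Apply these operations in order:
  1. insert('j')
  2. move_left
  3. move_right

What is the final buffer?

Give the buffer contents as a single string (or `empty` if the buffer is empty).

Answer: mjfejpqzxkv

Derivation:
After op 1 (insert('j')): buffer="mjfejpqzxkv" (len 11), cursors c1@2 c2@5, authorship .1..2......
After op 2 (move_left): buffer="mjfejpqzxkv" (len 11), cursors c1@1 c2@4, authorship .1..2......
After op 3 (move_right): buffer="mjfejpqzxkv" (len 11), cursors c1@2 c2@5, authorship .1..2......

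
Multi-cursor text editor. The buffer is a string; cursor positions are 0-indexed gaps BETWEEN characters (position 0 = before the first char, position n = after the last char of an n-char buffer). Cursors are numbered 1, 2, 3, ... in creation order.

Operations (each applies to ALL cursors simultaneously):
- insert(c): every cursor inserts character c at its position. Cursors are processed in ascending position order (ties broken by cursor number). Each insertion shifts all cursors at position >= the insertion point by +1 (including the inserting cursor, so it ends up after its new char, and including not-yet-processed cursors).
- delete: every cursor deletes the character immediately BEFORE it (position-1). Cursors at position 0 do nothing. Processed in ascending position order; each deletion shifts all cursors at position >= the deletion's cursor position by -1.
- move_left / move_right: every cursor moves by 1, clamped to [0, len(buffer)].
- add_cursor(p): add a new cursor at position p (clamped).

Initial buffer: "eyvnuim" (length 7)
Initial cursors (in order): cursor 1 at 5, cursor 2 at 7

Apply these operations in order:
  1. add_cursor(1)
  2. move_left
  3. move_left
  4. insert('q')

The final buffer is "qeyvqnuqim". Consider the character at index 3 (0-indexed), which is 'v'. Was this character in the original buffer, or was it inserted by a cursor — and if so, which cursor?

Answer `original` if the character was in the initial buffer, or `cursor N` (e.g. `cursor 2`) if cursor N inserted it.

After op 1 (add_cursor(1)): buffer="eyvnuim" (len 7), cursors c3@1 c1@5 c2@7, authorship .......
After op 2 (move_left): buffer="eyvnuim" (len 7), cursors c3@0 c1@4 c2@6, authorship .......
After op 3 (move_left): buffer="eyvnuim" (len 7), cursors c3@0 c1@3 c2@5, authorship .......
After op 4 (insert('q')): buffer="qeyvqnuqim" (len 10), cursors c3@1 c1@5 c2@8, authorship 3...1..2..
Authorship (.=original, N=cursor N): 3 . . . 1 . . 2 . .
Index 3: author = original

Answer: original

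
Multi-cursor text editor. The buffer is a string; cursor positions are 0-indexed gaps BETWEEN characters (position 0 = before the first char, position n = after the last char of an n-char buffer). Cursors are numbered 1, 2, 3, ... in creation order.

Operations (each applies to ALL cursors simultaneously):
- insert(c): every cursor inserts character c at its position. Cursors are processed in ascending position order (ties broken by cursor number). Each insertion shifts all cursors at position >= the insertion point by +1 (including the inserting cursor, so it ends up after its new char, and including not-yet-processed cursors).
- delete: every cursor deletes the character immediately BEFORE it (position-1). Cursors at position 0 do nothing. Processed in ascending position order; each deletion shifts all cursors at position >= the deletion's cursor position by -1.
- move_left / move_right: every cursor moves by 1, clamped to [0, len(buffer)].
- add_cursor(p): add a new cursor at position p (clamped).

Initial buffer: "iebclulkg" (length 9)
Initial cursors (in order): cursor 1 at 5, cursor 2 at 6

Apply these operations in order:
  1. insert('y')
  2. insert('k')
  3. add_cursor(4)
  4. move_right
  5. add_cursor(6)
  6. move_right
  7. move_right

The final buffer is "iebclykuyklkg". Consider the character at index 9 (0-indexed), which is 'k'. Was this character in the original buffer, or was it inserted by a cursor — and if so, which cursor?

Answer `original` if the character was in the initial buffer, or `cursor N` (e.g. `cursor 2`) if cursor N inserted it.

After op 1 (insert('y')): buffer="iebclyuylkg" (len 11), cursors c1@6 c2@8, authorship .....1.2...
After op 2 (insert('k')): buffer="iebclykuyklkg" (len 13), cursors c1@7 c2@10, authorship .....11.22...
After op 3 (add_cursor(4)): buffer="iebclykuyklkg" (len 13), cursors c3@4 c1@7 c2@10, authorship .....11.22...
After op 4 (move_right): buffer="iebclykuyklkg" (len 13), cursors c3@5 c1@8 c2@11, authorship .....11.22...
After op 5 (add_cursor(6)): buffer="iebclykuyklkg" (len 13), cursors c3@5 c4@6 c1@8 c2@11, authorship .....11.22...
After op 6 (move_right): buffer="iebclykuyklkg" (len 13), cursors c3@6 c4@7 c1@9 c2@12, authorship .....11.22...
After op 7 (move_right): buffer="iebclykuyklkg" (len 13), cursors c3@7 c4@8 c1@10 c2@13, authorship .....11.22...
Authorship (.=original, N=cursor N): . . . . . 1 1 . 2 2 . . .
Index 9: author = 2

Answer: cursor 2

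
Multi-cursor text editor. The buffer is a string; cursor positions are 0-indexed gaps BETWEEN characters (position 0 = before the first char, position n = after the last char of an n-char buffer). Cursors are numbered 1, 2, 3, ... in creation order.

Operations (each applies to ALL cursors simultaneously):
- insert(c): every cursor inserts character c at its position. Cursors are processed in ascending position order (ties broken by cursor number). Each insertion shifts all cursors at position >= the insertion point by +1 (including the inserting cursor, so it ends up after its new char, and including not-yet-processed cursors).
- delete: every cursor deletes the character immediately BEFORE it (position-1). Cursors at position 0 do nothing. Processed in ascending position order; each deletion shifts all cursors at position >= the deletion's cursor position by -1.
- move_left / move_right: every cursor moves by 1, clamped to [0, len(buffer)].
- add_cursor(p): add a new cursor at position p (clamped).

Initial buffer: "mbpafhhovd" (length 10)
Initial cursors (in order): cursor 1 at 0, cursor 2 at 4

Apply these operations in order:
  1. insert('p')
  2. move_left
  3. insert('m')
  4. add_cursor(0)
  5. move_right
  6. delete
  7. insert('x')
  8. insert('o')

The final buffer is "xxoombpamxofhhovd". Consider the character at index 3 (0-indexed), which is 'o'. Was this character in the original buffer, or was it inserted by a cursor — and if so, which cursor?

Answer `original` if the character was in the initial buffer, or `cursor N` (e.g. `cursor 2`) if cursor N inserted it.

After op 1 (insert('p')): buffer="pmbpapfhhovd" (len 12), cursors c1@1 c2@6, authorship 1....2......
After op 2 (move_left): buffer="pmbpapfhhovd" (len 12), cursors c1@0 c2@5, authorship 1....2......
After op 3 (insert('m')): buffer="mpmbpampfhhovd" (len 14), cursors c1@1 c2@7, authorship 11....22......
After op 4 (add_cursor(0)): buffer="mpmbpampfhhovd" (len 14), cursors c3@0 c1@1 c2@7, authorship 11....22......
After op 5 (move_right): buffer="mpmbpampfhhovd" (len 14), cursors c3@1 c1@2 c2@8, authorship 11....22......
After op 6 (delete): buffer="mbpamfhhovd" (len 11), cursors c1@0 c3@0 c2@5, authorship ....2......
After op 7 (insert('x')): buffer="xxmbpamxfhhovd" (len 14), cursors c1@2 c3@2 c2@8, authorship 13....22......
After op 8 (insert('o')): buffer="xxoombpamxofhhovd" (len 17), cursors c1@4 c3@4 c2@11, authorship 1313....222......
Authorship (.=original, N=cursor N): 1 3 1 3 . . . . 2 2 2 . . . . . .
Index 3: author = 3

Answer: cursor 3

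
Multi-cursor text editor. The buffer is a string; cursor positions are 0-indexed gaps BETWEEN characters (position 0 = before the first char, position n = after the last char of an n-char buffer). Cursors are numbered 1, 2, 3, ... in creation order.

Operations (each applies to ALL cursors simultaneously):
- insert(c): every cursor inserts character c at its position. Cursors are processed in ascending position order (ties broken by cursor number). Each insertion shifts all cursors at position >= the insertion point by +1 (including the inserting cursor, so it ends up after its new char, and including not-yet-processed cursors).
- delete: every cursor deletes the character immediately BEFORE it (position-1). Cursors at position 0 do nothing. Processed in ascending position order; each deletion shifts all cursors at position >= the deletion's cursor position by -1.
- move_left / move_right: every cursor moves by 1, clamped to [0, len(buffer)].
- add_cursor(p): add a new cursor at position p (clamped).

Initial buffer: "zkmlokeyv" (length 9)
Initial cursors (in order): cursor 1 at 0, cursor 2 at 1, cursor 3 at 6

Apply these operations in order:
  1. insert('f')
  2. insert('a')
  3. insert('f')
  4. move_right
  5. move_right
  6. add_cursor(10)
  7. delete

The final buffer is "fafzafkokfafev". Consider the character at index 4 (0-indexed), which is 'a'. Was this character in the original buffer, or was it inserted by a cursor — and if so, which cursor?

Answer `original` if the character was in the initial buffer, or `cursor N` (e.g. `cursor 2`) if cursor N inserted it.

After op 1 (insert('f')): buffer="fzfkmlokfeyv" (len 12), cursors c1@1 c2@3 c3@9, authorship 1.2.....3...
After op 2 (insert('a')): buffer="fazfakmlokfaeyv" (len 15), cursors c1@2 c2@5 c3@12, authorship 11.22.....33...
After op 3 (insert('f')): buffer="fafzfafkmlokfafeyv" (len 18), cursors c1@3 c2@7 c3@15, authorship 111.222.....333...
After op 4 (move_right): buffer="fafzfafkmlokfafeyv" (len 18), cursors c1@4 c2@8 c3@16, authorship 111.222.....333...
After op 5 (move_right): buffer="fafzfafkmlokfafeyv" (len 18), cursors c1@5 c2@9 c3@17, authorship 111.222.....333...
After op 6 (add_cursor(10)): buffer="fafzfafkmlokfafeyv" (len 18), cursors c1@5 c2@9 c4@10 c3@17, authorship 111.222.....333...
After op 7 (delete): buffer="fafzafkokfafev" (len 14), cursors c1@4 c2@7 c4@7 c3@13, authorship 111.22...333..
Authorship (.=original, N=cursor N): 1 1 1 . 2 2 . . . 3 3 3 . .
Index 4: author = 2

Answer: cursor 2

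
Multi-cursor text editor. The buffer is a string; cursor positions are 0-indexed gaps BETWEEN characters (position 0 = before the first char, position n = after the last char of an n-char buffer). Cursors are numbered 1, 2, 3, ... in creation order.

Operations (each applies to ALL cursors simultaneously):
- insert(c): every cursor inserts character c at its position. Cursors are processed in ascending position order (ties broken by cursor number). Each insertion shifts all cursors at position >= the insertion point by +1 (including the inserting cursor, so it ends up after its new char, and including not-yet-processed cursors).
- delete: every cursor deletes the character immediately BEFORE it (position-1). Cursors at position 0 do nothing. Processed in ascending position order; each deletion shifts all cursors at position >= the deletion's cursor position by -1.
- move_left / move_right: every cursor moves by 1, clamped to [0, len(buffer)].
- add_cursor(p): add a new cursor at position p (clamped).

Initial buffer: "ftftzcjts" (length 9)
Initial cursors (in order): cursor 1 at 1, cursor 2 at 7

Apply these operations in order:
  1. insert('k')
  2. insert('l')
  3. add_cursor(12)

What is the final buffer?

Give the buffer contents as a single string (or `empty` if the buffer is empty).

Answer: fkltftzcjklts

Derivation:
After op 1 (insert('k')): buffer="fktftzcjkts" (len 11), cursors c1@2 c2@9, authorship .1......2..
After op 2 (insert('l')): buffer="fkltftzcjklts" (len 13), cursors c1@3 c2@11, authorship .11......22..
After op 3 (add_cursor(12)): buffer="fkltftzcjklts" (len 13), cursors c1@3 c2@11 c3@12, authorship .11......22..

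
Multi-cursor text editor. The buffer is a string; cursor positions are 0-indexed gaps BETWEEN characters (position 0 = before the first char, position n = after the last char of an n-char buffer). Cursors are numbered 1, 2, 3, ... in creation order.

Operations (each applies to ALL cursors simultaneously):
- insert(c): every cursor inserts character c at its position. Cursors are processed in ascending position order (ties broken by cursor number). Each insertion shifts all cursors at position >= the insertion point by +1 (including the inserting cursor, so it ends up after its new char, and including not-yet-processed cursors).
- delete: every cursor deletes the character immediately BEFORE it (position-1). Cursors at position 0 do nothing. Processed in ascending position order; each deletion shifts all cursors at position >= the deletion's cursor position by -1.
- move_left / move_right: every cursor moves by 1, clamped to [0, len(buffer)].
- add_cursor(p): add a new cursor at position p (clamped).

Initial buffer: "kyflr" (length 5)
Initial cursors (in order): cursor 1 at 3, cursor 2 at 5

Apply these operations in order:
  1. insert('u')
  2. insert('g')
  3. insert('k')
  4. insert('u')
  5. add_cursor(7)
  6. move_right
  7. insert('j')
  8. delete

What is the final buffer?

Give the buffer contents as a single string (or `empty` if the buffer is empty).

Answer: kyfugkulrugku

Derivation:
After op 1 (insert('u')): buffer="kyfulru" (len 7), cursors c1@4 c2@7, authorship ...1..2
After op 2 (insert('g')): buffer="kyfuglrug" (len 9), cursors c1@5 c2@9, authorship ...11..22
After op 3 (insert('k')): buffer="kyfugklrugk" (len 11), cursors c1@6 c2@11, authorship ...111..222
After op 4 (insert('u')): buffer="kyfugkulrugku" (len 13), cursors c1@7 c2@13, authorship ...1111..2222
After op 5 (add_cursor(7)): buffer="kyfugkulrugku" (len 13), cursors c1@7 c3@7 c2@13, authorship ...1111..2222
After op 6 (move_right): buffer="kyfugkulrugku" (len 13), cursors c1@8 c3@8 c2@13, authorship ...1111..2222
After op 7 (insert('j')): buffer="kyfugkuljjrugkuj" (len 16), cursors c1@10 c3@10 c2@16, authorship ...1111.13.22222
After op 8 (delete): buffer="kyfugkulrugku" (len 13), cursors c1@8 c3@8 c2@13, authorship ...1111..2222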